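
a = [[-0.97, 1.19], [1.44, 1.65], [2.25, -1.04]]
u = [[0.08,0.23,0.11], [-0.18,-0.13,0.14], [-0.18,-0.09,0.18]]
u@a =[[0.50, 0.36], [0.30, -0.57], [0.45, -0.55]]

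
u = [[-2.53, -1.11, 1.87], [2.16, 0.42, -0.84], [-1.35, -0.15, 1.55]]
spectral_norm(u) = 4.49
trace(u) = -0.56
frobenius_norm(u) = 4.57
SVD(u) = [[-0.74, -0.03, -0.67],[0.51, -0.68, -0.53],[-0.44, -0.73, 0.52]] @ diag([4.487492723115783, 0.7538020917319386, 0.4681788829960842]) @ [[0.79, 0.25, -0.56], [-0.52, -0.19, -0.83], [-0.31, 0.95, -0.02]]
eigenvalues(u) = [(-0.73+1.11j), (-0.73-1.11j), (0.9+0j)]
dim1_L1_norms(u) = [5.51, 3.42, 3.05]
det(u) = 1.58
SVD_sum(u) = [[-2.64, -0.82, 1.84], [1.82, 0.56, -1.27], [-1.57, -0.48, 1.09]] + [[0.01, 0.00, 0.02], [0.27, 0.10, 0.42], [0.29, 0.10, 0.46]] + [[0.1, -0.3, 0.01],[0.08, -0.24, 0.00],[-0.07, 0.23, -0.0]]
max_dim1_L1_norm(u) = 5.51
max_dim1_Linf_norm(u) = 2.53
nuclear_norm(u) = 5.71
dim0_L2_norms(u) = [3.59, 1.2, 2.57]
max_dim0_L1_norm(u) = 6.04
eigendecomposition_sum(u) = [[(-1.21+0.09j), (-0.61-0.49j), 0.72+0.10j],[1.11+0.78j, (0.18+0.85j), -0.55-0.60j],[(-0.56-0.17j), -0.19-0.33j, 0.31+0.17j]] + [[(-1.21-0.09j), -0.61+0.49j, (0.72-0.1j)], [1.11-0.78j, (0.18-0.85j), (-0.55+0.6j)], [-0.56+0.17j, (-0.19+0.33j), (0.31-0.17j)]] + [[(-0.1+0j),(0.1-0j),(0.42-0j)], [-0.06+0.00j,(0.07-0j),0.27-0.00j], [-0.22+0.00j,(0.23-0j),(0.93-0j)]]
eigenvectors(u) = [[0.49-0.40j, (0.49+0.4j), (0.4+0j)], [-0.71+0.00j, -0.71-0.00j, 0.25+0.00j], [0.29-0.10j, (0.29+0.1j), 0.88+0.00j]]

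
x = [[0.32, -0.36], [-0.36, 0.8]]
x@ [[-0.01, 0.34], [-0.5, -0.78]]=[[0.18, 0.39], [-0.40, -0.75]]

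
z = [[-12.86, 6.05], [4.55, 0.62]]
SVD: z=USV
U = [[-0.96, 0.27], [0.27, 0.96]]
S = [14.74, 2.41]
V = [[0.92, -0.38], [0.38, 0.92]]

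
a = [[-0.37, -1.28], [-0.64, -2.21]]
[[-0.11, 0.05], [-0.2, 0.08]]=a @ [[0.03, 0.08], [0.08, -0.06]]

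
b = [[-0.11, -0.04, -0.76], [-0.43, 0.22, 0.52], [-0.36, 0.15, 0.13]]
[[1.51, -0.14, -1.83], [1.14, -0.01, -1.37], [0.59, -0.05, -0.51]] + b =[[1.4, -0.18, -2.59], [0.71, 0.21, -0.85], [0.23, 0.1, -0.38]]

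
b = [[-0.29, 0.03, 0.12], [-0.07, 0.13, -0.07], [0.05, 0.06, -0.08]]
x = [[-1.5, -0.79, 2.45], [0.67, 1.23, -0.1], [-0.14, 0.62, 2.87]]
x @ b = [[0.61,-0.00,-0.32], [-0.29,0.17,0.0], [0.14,0.25,-0.29]]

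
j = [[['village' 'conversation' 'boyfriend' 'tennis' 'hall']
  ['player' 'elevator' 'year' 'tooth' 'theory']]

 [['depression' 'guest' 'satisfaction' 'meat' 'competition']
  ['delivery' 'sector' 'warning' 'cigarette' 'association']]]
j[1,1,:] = ['delivery', 'sector', 'warning', 'cigarette', 'association']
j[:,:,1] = [['conversation', 'elevator'], ['guest', 'sector']]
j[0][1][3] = 'tooth'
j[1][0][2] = 'satisfaction'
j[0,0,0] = 'village'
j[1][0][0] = 'depression'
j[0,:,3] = ['tennis', 'tooth']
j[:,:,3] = [['tennis', 'tooth'], ['meat', 'cigarette']]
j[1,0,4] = 'competition'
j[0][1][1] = 'elevator'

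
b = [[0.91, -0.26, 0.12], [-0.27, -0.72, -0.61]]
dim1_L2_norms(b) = [0.95, 0.98]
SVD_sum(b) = [[0.50, 0.25, 0.35], [-0.61, -0.3, -0.42]] + [[0.41, -0.51, -0.23], [0.34, -0.42, -0.19]]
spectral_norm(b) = 1.03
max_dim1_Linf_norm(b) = 0.91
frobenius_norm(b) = 1.37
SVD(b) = [[-0.63, 0.77], [0.77, 0.63]] @ diag([1.0349489426214133, 0.8957570463952926]) @ [[-0.76, -0.38, -0.53], [0.6, -0.73, -0.33]]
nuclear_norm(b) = 1.93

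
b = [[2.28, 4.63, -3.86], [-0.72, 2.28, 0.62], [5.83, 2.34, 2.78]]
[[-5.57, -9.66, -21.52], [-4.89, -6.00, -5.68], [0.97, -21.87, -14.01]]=b @[[0.96,  -1.80,  -1.52], [-1.80,  -2.71,  -3.2], [-0.15,  -1.81,  0.84]]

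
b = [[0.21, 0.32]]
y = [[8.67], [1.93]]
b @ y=[[2.44]]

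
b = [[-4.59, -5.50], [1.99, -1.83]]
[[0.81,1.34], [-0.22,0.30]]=b @ [[-0.14, -0.04], [-0.03, -0.21]]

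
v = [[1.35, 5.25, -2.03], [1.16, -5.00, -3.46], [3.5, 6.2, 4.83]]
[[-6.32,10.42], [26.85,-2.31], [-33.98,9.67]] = v @ [[0.27, 1.46], [-2.72, 1.32], [-3.74, -0.75]]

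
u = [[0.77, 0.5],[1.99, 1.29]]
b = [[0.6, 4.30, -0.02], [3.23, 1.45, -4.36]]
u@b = [[2.08,4.04,-2.20], [5.36,10.43,-5.66]]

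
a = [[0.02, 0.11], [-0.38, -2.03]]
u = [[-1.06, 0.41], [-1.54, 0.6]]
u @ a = [[-0.18, -0.95], [-0.26, -1.39]]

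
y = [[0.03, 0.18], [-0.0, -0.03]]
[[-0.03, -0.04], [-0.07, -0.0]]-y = [[-0.06, -0.22], [-0.07, 0.03]]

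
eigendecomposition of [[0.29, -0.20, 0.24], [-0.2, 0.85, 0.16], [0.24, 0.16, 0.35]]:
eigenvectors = [[-0.72,  -0.65,  -0.24], [-0.29,  -0.03,  0.96], [0.63,  -0.76,  0.17]]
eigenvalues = [0.0, 0.56, 0.93]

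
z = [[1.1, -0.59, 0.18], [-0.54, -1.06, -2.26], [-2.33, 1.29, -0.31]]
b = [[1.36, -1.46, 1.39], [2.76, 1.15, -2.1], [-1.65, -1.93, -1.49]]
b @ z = [[-0.95, 2.54, 3.11], [7.31, -5.56, -1.45], [2.7, 1.1, 4.53]]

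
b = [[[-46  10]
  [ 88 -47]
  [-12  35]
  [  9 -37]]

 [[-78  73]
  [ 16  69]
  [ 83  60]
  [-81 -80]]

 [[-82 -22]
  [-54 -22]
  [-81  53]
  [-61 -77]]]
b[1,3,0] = -81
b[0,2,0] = -12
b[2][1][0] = -54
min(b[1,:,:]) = -81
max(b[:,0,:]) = 73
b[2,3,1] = -77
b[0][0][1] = 10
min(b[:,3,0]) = -81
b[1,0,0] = -78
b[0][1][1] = -47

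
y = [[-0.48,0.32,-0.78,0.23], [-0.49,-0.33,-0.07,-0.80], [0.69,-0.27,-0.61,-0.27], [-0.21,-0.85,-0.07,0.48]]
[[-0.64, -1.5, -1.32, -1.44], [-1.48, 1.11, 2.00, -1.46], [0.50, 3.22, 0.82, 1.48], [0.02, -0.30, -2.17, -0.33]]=y @ [[1.39, 2.47, 0.66, 2.52], [0.13, -1.45, 0.55, -0.1], [0.29, -0.85, 0.57, 0.34], [0.92, -2.23, -3.18, 0.29]]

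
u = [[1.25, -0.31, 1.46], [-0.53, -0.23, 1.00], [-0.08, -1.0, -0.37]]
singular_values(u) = [2.03, 1.05, 1.03]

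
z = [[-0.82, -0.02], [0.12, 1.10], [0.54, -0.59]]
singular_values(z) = [1.27, 0.97]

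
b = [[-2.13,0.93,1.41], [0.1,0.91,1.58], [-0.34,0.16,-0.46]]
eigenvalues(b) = [-1.94, -0.74, 1.0]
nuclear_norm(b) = 4.76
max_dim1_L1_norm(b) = 4.47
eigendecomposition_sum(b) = [[-2.18, 0.63, 1.40], [0.38, -0.11, -0.24], [-0.54, 0.16, 0.35]] + [[0.07, -0.01, -0.3],[-0.2, 0.03, 0.83],[0.20, -0.03, -0.84]] + [[-0.02, 0.31, 0.31], [-0.08, 0.99, 0.99], [-0.0, 0.04, 0.04]]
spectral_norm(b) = 2.98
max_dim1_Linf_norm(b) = 2.13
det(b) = 1.43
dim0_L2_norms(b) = [2.16, 1.31, 2.17]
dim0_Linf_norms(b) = [2.13, 0.93, 1.58]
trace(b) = -1.68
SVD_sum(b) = [[-1.64, 1.10, 1.76], [-0.85, 0.57, 0.91], [0.02, -0.01, -0.02]] + [[-0.49, -0.13, -0.37], [0.94, 0.25, 0.71], [-0.39, -0.10, -0.3]] + [[-0.01, -0.04, 0.02], [0.01, 0.09, -0.05], [0.03, 0.28, -0.14]]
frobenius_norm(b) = 3.33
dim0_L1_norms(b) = [2.57, 2.0, 3.45]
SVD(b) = [[-0.89, 0.43, -0.15], [-0.46, -0.83, 0.31], [0.01, 0.35, 0.94]] @ diag([2.978219534206529, 1.448155853363604, 0.3320437176628693]) @ [[0.62, -0.42, -0.67], [-0.78, -0.2, -0.59], [0.11, 0.89, -0.45]]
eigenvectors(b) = [[0.96, 0.25, 0.3], [-0.17, -0.68, 0.95], [0.24, 0.69, 0.03]]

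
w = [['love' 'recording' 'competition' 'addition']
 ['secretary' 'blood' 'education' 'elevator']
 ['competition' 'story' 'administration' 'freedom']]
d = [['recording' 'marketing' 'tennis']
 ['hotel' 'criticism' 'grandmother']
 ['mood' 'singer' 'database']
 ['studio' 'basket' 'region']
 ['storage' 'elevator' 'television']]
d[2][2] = 'database'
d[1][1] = 'criticism'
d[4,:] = ['storage', 'elevator', 'television']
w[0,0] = 'love'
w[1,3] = 'elevator'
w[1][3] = 'elevator'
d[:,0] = ['recording', 'hotel', 'mood', 'studio', 'storage']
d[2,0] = 'mood'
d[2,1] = 'singer'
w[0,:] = ['love', 'recording', 'competition', 'addition']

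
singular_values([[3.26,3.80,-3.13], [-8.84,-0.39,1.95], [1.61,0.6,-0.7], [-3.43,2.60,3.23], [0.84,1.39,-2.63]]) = [11.15, 4.85, 3.32]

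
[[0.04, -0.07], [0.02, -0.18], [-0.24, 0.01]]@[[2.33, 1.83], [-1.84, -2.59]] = [[0.22, 0.25], [0.38, 0.5], [-0.58, -0.47]]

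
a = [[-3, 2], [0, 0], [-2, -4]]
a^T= [[-3, 0, -2], [2, 0, -4]]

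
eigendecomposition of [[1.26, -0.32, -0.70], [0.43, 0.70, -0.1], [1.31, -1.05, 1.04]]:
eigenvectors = [[(-0.16-0.59j),-0.16+0.59j,-0.61+0.00j], [(-0.25-0.08j),(-0.25+0.08j),-0.77+0.00j], [-0.74+0.00j,-0.74-0.00j,0.18+0.00j]]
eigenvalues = [(0.97+0.93j), (0.97-0.93j), (1.07+0j)]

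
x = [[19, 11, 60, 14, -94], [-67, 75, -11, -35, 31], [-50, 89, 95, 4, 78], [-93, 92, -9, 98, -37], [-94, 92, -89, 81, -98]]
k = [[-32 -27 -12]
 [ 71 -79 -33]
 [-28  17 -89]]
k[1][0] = 71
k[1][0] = 71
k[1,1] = -79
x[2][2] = 95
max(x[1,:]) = 75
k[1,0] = 71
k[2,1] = 17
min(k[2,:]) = -89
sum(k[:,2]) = -134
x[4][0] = -94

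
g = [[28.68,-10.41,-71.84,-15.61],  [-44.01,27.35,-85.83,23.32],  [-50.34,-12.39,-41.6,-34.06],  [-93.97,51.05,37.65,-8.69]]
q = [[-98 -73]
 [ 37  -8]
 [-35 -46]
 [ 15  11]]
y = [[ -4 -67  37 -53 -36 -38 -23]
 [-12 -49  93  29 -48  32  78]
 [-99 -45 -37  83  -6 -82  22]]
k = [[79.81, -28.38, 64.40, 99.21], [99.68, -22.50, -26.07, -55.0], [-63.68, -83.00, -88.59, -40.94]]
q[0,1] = -73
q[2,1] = -46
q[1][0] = 37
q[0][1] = -73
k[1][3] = -55.0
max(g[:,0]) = 28.68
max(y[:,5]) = 32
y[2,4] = -6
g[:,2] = [-71.84, -85.83, -41.6, 37.65]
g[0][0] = 28.68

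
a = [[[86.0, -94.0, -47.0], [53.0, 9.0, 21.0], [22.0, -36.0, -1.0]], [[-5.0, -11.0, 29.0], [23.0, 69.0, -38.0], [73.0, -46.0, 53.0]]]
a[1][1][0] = 23.0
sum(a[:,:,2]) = 17.0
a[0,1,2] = 21.0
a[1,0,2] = 29.0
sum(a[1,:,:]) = 147.0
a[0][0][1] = -94.0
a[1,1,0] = 23.0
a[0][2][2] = -1.0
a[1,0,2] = 29.0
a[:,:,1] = [[-94.0, 9.0, -36.0], [-11.0, 69.0, -46.0]]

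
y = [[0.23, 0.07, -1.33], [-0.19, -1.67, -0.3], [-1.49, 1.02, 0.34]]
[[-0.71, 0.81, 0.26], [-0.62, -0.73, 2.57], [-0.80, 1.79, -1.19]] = y @ [[0.8, -0.91, -0.27], [0.16, 0.67, -1.45], [0.68, -0.73, -0.32]]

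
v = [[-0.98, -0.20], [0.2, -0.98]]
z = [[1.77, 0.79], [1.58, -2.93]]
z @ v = [[-1.58,-1.13], [-2.13,2.56]]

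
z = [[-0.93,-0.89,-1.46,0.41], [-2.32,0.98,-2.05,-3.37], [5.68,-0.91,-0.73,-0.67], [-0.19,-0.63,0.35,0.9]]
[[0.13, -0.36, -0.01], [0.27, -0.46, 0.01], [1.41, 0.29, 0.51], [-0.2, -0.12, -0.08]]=z@[[0.21, 0.13, 0.09], [0.01, 0.38, 0.07], [-0.25, -0.02, -0.09], [-0.07, 0.17, 0.01]]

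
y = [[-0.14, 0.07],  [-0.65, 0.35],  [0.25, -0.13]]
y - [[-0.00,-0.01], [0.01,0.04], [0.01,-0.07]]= [[-0.14, 0.08], [-0.66, 0.31], [0.24, -0.06]]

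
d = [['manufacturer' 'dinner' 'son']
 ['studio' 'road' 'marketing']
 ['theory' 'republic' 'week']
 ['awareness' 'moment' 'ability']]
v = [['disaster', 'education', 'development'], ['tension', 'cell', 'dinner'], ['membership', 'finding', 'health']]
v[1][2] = 'dinner'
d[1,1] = 'road'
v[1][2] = 'dinner'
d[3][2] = 'ability'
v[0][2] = 'development'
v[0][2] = 'development'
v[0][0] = 'disaster'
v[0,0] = 'disaster'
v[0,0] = 'disaster'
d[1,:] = ['studio', 'road', 'marketing']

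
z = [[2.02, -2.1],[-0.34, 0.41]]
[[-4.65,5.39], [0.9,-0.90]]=z @ [[-0.14, 2.75], [2.08, 0.08]]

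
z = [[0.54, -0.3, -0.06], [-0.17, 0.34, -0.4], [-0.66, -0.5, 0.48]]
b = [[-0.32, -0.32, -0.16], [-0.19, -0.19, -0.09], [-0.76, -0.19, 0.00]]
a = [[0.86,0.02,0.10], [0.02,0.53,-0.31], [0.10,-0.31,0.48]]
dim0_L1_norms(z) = [1.37, 1.14, 0.94]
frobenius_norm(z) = 1.27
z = a + b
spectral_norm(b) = 0.92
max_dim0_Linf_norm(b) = 0.76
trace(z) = 1.36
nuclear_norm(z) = 1.94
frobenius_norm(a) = 1.21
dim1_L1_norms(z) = [0.9, 0.91, 1.64]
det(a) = 0.13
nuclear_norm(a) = 1.87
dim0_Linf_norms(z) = [0.66, 0.5, 0.48]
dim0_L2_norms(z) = [0.87, 0.67, 0.63]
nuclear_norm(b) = 1.20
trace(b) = -0.51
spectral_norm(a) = 0.90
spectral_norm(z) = 1.02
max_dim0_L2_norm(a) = 0.87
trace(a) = 1.87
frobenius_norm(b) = 0.96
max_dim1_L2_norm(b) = 0.78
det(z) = -0.14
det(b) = 0.00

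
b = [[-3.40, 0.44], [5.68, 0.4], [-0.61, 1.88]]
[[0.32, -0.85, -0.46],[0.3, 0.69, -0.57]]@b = [[-5.64,-1.06], [3.25,-0.66]]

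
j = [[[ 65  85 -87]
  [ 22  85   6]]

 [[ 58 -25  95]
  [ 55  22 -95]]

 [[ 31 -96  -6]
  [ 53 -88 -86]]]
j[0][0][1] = 85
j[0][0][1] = 85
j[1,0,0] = 58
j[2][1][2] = -86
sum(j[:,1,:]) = -26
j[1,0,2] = 95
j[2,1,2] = -86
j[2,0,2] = -6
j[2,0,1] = -96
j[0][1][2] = 6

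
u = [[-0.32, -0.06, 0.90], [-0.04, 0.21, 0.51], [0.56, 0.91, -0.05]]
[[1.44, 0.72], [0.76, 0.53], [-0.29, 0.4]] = u @ [[-0.22, -0.02], [-0.1, 0.5], [1.52, 0.83]]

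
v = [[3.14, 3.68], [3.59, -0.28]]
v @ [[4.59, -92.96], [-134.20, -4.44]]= [[-479.44, -308.23], [54.05, -332.48]]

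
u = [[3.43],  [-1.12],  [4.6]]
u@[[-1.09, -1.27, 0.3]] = [[-3.74, -4.36, 1.03],[1.22, 1.42, -0.34],[-5.01, -5.84, 1.38]]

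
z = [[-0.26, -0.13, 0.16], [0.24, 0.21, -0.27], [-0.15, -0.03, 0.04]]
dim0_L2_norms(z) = [0.38, 0.25, 0.32]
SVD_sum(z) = [[-0.23,-0.15,0.19],[0.28,0.19,-0.24],[-0.1,-0.06,0.08]] + [[-0.03, 0.02, -0.03],  [-0.04, 0.03, -0.03],  [-0.05, 0.03, -0.04]] + [[0.0, -0.0, -0.0],[0.00, -0.00, -0.00],[-0.0, 0.00, 0.00]]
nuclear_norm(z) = 0.66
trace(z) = -0.01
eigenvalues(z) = [-0.11, 0.08, 0.02]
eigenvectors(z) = [[-0.70, -0.25, -0.12], [-0.07, 0.94, 0.86], [-0.71, 0.24, 0.49]]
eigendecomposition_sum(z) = [[-0.18, -0.06, 0.07], [-0.02, -0.01, 0.01], [-0.18, -0.07, 0.07]] + [[-0.10, -0.07, 0.11], [0.38, 0.28, -0.4], [0.10, 0.07, -0.1]] + [[0.02, 0.01, -0.02], [-0.12, -0.06, 0.12], [-0.07, -0.04, 0.07]]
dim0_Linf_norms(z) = [0.26, 0.21, 0.27]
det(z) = -0.00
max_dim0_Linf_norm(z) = 0.27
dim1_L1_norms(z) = [0.55, 0.72, 0.22]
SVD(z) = [[-0.60, -0.43, -0.67], [0.76, -0.58, -0.31], [-0.26, -0.69, 0.67]] @ diag([0.5460800911196375, 0.10716352865449372, 0.003537260110039519]) @ [[0.69, 0.45, -0.57], [0.72, -0.41, 0.55], [-0.01, 0.79, 0.61]]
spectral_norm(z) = 0.55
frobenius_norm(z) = 0.56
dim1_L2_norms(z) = [0.33, 0.42, 0.16]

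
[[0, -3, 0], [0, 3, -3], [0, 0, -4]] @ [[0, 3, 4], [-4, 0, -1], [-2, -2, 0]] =[[12, 0, 3], [-6, 6, -3], [8, 8, 0]]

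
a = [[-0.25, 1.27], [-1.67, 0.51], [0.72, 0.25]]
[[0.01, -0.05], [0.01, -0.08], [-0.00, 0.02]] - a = [[0.26, -1.32], [1.68, -0.59], [-0.72, -0.23]]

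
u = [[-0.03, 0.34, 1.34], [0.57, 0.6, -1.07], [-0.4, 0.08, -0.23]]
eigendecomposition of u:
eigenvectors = [[(-0.31+0j), 0.74+0.00j, 0.74-0.00j], [(-0.95+0j), (-0.52+0.05j), -0.52-0.05j], [0.04+0.00j, 0.01+0.42j, 0.01-0.42j]]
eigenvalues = [(0.83+0j), (-0.25+0.79j), (-0.25-0.79j)]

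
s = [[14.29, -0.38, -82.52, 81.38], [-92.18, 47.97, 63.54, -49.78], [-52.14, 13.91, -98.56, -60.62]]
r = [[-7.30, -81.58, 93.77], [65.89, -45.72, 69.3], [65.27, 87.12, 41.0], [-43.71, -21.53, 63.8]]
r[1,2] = 69.3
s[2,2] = -98.56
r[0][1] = -81.58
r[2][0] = 65.27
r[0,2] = 93.77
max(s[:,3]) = 81.38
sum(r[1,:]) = 89.47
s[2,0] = -52.14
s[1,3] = -49.78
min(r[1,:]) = -45.72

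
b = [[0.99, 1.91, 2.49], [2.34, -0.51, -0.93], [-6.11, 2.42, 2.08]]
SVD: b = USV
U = [[0.09, 1.0, -0.04], [-0.34, 0.07, 0.94], [0.93, -0.07, 0.35]]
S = [7.37, 3.24, 0.38]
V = [[-0.87, 0.35, 0.34], [0.48, 0.52, 0.7], [0.07, 0.77, -0.63]]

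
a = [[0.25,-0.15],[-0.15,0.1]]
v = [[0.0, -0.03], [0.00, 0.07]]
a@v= [[0.00, -0.02], [0.00, 0.01]]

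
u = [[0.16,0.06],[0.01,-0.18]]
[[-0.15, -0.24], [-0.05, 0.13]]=u @ [[-1.01, -1.19], [0.21, -0.80]]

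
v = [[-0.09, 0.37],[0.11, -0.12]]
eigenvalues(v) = [0.1, -0.31]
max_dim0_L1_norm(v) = 0.49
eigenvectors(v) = [[0.89, -0.86], [0.45, 0.51]]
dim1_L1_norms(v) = [0.46, 0.23]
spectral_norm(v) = 0.41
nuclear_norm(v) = 0.48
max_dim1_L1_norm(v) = 0.46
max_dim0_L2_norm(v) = 0.39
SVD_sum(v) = [[-0.12, 0.36], [0.04, -0.14]] + [[0.03, 0.01],  [0.07, 0.02]]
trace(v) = -0.21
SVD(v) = [[0.93, -0.36], [-0.36, -0.93]] @ diag([0.407576042798905, 0.07336054345753693]) @ [[-0.3, 0.95], [-0.95, -0.3]]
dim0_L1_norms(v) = [0.2, 0.49]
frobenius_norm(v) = 0.41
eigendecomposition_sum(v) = [[0.05, 0.09], [0.03, 0.05]] + [[-0.14, 0.28], [0.08, -0.17]]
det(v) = -0.03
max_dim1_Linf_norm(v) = 0.37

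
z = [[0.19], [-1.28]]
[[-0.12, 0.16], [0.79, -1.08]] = z@ [[-0.62,  0.84]]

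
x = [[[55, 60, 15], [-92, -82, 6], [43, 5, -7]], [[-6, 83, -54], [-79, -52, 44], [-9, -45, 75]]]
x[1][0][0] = -6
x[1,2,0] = -9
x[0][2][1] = 5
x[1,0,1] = 83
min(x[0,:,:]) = -92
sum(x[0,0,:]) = 130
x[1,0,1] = 83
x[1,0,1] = 83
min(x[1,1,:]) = -79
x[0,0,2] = 15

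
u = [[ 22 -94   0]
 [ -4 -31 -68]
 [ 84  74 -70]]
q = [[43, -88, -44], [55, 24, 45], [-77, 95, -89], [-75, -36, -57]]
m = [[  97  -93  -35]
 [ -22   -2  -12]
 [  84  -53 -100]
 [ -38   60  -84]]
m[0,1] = -93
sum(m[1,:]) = -36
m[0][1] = -93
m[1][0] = -22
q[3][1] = -36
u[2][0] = 84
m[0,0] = 97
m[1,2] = -12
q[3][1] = -36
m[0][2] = -35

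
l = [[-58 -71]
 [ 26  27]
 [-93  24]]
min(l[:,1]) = -71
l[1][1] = 27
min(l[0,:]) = -71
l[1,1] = 27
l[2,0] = -93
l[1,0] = 26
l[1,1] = 27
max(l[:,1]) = 27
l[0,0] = -58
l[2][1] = 24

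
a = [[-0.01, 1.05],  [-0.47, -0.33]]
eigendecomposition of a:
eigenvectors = [[0.83+0.00j, 0.83-0.00j], [(-0.13+0.54j), (-0.13-0.54j)]]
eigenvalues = [(-0.17+0.68j), (-0.17-0.68j)]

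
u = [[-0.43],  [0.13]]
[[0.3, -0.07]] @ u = [[-0.14]]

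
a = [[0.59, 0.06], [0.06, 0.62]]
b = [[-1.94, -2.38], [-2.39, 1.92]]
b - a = [[-2.53,-2.44], [-2.45,1.30]]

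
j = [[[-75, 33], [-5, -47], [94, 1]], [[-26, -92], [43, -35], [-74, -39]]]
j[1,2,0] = -74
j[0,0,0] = -75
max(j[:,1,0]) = 43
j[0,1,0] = -5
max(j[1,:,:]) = 43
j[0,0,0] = -75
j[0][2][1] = 1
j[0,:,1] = [33, -47, 1]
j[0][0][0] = -75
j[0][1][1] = -47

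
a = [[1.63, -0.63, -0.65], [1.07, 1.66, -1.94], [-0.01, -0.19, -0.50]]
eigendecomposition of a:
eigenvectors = [[0.08-0.60j, (0.08+0.6j), (0.37+0j)], [(-0.79+0j), (-0.79-0j), 0.50+0.00j], [(0.06-0.02j), (0.06+0.02j), (0.79+0j)]]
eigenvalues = [(1.71+0.76j), (1.71-0.76j), (-0.62+0j)]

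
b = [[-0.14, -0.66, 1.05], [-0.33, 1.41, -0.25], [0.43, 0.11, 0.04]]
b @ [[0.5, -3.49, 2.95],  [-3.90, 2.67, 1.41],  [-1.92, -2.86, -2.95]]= [[0.49, -4.28, -4.44], [-5.18, 5.63, 1.75], [-0.29, -1.32, 1.31]]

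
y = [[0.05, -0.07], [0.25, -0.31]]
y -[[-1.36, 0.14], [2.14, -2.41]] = [[1.41, -0.21], [-1.89, 2.1]]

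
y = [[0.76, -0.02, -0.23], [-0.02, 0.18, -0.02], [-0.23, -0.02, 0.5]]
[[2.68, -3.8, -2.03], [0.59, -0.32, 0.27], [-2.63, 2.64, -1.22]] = y @ [[2.39, -4.04, -3.93], [3.09, -1.84, 0.59], [-4.04, 3.34, -4.23]]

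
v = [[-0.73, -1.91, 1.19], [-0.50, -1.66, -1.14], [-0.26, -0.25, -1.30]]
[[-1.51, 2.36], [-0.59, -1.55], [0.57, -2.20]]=v@[[-1.12,  0.4],[0.97,  -0.34],[-0.40,  1.68]]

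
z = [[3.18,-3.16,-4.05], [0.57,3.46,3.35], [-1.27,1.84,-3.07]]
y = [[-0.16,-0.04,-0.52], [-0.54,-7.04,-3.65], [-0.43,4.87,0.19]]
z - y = [[3.34,-3.12,-3.53],  [1.11,10.5,7.00],  [-0.84,-3.03,-3.26]]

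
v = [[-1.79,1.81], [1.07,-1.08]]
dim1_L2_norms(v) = [2.55, 1.52]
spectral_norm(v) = 2.97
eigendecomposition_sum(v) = [[-1.79, 1.81], [1.07, -1.08]] + [[0.0, 0.00], [0.0, 0.0]]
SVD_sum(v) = [[-1.79, 1.81], [1.07, -1.08]] + [[0.00, 0.0], [0.00, 0.00]]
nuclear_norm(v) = 2.97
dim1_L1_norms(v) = [3.6, 2.15]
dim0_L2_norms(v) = [2.09, 2.11]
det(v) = -0.00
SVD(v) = [[-0.86, 0.51],[0.51, 0.86]] @ diag([2.9650461390353495, 0.00118042007978294]) @ [[0.7, -0.71], [0.71, 0.7]]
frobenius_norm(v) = 2.97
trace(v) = -2.87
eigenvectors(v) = [[-0.86,  -0.71],  [0.51,  -0.70]]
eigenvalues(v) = [-2.87, 0.0]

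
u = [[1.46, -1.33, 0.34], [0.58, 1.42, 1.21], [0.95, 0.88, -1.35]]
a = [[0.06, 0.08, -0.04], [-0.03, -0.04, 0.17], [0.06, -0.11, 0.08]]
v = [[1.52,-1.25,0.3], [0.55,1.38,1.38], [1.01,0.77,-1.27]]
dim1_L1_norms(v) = [3.07, 3.31, 3.05]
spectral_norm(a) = 0.22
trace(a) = 0.10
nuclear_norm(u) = 5.81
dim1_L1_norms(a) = [0.18, 0.24, 0.25]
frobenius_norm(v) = 3.36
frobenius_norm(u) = 3.37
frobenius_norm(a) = 0.26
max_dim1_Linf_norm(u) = 1.46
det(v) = -7.19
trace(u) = 1.53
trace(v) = 1.63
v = u + a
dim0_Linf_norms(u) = [1.46, 1.42, 1.35]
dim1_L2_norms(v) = [1.99, 2.03, 1.8]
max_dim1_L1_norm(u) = 3.21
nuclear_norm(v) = 5.81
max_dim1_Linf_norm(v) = 1.52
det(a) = 0.00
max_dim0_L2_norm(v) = 2.01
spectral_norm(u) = 2.15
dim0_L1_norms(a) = [0.15, 0.23, 0.29]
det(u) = -7.21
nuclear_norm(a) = 0.40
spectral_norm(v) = 2.13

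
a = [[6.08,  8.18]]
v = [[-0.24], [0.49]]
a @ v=[[2.55]]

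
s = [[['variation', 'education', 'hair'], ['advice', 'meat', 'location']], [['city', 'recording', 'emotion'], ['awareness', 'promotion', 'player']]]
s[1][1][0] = 'awareness'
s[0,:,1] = ['education', 'meat']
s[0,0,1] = 'education'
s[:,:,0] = [['variation', 'advice'], ['city', 'awareness']]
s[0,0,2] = 'hair'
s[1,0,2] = 'emotion'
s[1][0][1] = 'recording'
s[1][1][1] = 'promotion'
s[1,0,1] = 'recording'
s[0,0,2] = 'hair'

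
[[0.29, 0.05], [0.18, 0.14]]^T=[[0.29, 0.18], [0.05, 0.14]]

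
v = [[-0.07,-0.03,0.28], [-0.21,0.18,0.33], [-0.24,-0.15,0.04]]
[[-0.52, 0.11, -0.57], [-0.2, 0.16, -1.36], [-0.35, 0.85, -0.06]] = v @[[-0.01, -2.70, 1.40], [1.90, -1.45, -2.34], [-1.64, -0.44, -1.95]]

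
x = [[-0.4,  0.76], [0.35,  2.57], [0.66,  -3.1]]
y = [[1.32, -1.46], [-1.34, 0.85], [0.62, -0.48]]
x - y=[[-1.72,  2.22], [1.69,  1.72], [0.04,  -2.62]]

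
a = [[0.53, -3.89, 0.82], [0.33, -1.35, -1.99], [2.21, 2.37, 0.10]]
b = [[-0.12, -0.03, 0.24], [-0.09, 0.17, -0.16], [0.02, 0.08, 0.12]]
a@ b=[[0.3, -0.61, 0.85], [0.04, -0.4, 0.06], [-0.48, 0.34, 0.16]]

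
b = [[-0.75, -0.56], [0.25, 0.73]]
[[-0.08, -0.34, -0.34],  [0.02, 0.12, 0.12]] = b@[[0.1, 0.44, 0.44], [0.0, 0.02, 0.02]]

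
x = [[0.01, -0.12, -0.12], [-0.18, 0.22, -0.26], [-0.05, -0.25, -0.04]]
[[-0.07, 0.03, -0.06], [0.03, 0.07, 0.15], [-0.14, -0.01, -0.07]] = x@[[0.25, 0.14, -0.50], [0.50, 0.07, 0.36], [0.12, -0.29, 0.08]]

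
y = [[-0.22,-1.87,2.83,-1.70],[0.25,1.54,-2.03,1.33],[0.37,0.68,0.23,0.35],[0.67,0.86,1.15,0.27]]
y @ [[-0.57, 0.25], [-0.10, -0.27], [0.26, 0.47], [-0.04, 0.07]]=[[1.12,1.66],  [-0.88,-1.21],  [-0.23,0.04],  [-0.18,0.49]]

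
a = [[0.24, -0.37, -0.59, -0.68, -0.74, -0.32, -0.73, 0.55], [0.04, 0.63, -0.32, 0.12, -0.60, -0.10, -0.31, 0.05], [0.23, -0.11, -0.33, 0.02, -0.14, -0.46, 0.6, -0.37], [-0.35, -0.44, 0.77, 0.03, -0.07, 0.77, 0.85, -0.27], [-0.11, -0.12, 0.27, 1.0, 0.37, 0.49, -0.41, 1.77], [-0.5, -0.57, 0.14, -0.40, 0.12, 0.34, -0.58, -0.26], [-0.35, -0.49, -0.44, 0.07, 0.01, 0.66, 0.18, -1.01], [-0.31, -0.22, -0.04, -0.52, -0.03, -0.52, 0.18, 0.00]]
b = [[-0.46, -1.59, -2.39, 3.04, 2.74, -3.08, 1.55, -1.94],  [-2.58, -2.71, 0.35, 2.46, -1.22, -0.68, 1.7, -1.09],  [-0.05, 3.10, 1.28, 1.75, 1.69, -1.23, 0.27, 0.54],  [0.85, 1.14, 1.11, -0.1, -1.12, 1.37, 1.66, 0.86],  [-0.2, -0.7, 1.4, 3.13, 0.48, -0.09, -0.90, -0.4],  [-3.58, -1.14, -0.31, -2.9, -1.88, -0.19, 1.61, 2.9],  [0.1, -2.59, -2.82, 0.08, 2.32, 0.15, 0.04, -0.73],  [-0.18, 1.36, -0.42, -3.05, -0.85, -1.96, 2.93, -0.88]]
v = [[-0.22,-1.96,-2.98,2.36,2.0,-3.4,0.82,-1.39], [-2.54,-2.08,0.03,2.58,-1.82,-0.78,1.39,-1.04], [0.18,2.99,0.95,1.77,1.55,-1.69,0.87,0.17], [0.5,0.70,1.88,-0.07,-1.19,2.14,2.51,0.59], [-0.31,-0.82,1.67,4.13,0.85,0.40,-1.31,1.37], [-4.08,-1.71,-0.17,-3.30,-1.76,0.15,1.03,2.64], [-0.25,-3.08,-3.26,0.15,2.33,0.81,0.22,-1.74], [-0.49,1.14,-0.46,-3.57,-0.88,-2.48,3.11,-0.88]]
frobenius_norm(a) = 3.94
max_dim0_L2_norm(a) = 2.18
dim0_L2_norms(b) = [4.53, 5.58, 4.35, 6.77, 4.79, 4.15, 4.48, 3.98]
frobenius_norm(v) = 14.99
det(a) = -0.36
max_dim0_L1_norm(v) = 17.93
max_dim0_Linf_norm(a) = 1.77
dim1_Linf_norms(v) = [3.4, 2.58, 2.99, 2.51, 4.13, 4.08, 3.26, 3.57]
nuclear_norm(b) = 32.55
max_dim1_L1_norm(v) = 15.13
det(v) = 16363.05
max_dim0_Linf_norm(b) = 3.58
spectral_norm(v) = 8.60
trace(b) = -2.54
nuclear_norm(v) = 36.19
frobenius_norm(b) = 13.88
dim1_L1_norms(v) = [15.13, 12.26, 10.17, 9.58, 10.86, 14.84, 11.84, 13.01]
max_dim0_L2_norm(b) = 6.77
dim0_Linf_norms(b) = [3.58, 3.1, 2.82, 3.13, 2.74, 3.08, 2.93, 2.9]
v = a + b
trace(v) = -1.08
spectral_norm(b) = 8.51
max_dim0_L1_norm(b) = 16.51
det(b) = 3718.95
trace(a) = 1.46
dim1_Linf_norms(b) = [3.08, 2.71, 3.1, 1.66, 3.13, 3.58, 2.82, 3.05]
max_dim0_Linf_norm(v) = 4.13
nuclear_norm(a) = 9.39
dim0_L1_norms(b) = [8.0, 14.33, 10.08, 16.51, 12.3, 8.75, 10.66, 9.34]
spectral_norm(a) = 2.46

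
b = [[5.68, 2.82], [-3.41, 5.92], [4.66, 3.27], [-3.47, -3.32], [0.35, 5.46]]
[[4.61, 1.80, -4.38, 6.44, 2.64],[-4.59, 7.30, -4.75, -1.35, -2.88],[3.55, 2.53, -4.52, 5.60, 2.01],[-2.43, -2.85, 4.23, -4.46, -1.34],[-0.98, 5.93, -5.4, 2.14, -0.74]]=b @ [[0.93,-0.23,-0.29,0.97,0.55], [-0.24,1.10,-0.97,0.33,-0.17]]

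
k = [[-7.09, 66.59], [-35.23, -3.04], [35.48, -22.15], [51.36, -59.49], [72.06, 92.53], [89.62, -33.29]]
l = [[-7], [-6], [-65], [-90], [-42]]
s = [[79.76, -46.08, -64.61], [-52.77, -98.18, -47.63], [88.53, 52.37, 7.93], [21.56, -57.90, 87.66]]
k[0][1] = 66.59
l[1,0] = -6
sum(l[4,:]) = -42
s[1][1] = -98.18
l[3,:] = [-90]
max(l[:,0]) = -6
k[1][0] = -35.23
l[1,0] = -6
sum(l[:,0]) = -210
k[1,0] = -35.23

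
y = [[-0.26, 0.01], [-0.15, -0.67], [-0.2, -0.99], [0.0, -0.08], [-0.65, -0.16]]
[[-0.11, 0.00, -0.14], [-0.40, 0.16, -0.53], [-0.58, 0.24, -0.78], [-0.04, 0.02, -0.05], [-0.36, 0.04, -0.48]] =y@[[0.43, -0.01, 0.57], [0.50, -0.24, 0.67]]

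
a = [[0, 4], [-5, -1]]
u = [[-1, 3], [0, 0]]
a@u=[[0, 0], [5, -15]]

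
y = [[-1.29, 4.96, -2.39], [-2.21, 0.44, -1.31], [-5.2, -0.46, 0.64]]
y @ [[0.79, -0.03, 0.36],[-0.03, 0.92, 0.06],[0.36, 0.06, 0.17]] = [[-2.03,4.46,-0.57], [-2.23,0.39,-0.99], [-3.86,-0.23,-1.79]]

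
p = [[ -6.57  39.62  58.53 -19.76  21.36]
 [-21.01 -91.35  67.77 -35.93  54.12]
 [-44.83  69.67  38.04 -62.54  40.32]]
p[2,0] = -44.83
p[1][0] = -21.01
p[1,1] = -91.35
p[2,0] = -44.83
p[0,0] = -6.57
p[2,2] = 38.04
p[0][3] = -19.76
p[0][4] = 21.36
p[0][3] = -19.76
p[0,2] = 58.53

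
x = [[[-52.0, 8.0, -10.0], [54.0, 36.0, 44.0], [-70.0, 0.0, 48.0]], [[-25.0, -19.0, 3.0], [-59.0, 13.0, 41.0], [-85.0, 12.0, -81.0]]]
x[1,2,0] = -85.0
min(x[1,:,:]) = -85.0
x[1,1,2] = 41.0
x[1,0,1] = -19.0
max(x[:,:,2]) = 48.0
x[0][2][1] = 0.0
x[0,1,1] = 36.0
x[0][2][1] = 0.0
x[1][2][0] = -85.0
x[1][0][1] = -19.0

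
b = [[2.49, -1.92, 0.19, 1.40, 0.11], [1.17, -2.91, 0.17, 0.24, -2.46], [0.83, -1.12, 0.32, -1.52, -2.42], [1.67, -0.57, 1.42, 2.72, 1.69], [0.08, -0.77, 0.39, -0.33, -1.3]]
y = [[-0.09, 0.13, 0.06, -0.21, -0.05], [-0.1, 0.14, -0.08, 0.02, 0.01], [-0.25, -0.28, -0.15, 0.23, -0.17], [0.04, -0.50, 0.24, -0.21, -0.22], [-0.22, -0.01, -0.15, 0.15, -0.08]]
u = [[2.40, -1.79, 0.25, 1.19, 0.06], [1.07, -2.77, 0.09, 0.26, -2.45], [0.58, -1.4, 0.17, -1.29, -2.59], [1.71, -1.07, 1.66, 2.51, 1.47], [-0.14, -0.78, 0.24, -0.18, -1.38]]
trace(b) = 1.32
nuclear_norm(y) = 1.53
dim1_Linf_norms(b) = [2.49, 2.91, 2.42, 2.72, 1.3]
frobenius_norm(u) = 7.34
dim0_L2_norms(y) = [0.36, 0.6, 0.34, 0.4, 0.29]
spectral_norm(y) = 0.68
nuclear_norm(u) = 12.25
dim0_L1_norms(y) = [0.7, 1.06, 0.68, 0.82, 0.53]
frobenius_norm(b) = 7.48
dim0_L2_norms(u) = [3.19, 3.82, 1.71, 3.08, 4.1]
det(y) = 0.00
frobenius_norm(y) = 0.93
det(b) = 0.05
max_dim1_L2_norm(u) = 3.91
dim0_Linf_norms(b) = [2.49, 2.91, 1.42, 2.72, 2.46]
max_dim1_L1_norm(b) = 8.07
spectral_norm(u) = 5.42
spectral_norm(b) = 5.44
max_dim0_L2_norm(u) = 4.1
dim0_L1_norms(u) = [5.9, 7.81, 2.41, 5.43, 7.95]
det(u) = 2.32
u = y + b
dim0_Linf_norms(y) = [0.25, 0.5, 0.24, 0.23, 0.22]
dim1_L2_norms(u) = [3.23, 3.86, 3.27, 3.91, 1.62]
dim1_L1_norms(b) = [6.11, 6.95, 6.21, 8.07, 2.87]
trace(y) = -0.39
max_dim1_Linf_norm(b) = 2.91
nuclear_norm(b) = 12.52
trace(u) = 0.93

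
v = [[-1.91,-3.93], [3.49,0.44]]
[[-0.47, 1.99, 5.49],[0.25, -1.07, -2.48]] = v@[[0.06, -0.26, -0.57], [0.09, -0.38, -1.12]]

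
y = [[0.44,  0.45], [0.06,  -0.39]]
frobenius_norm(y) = 0.74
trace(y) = 0.05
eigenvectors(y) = [[1.00, -0.46], [0.07, 0.89]]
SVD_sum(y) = [[0.33, 0.52], [-0.16, -0.25]] + [[0.11, -0.07],[0.22, -0.14]]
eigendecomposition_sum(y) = [[0.45, 0.24], [0.03, 0.02]] + [[-0.01,0.21], [0.03,-0.41]]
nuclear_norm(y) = 0.97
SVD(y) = [[-0.90, 0.43],[0.43, 0.9]] @ diag([0.6836791876316772, 0.29048712260492715]) @ [[-0.54, -0.84], [0.84, -0.54]]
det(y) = -0.20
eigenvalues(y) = [0.47, -0.42]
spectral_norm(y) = 0.68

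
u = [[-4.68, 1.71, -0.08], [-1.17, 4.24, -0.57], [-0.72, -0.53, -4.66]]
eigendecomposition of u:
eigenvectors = [[-0.19+0.00j,(-0.15-0.12j),-0.15+0.12j],[(-0.98+0j),0.04-0.02j,(0.04+0.02j)],[(0.08+0j),(0.98+0j),(0.98-0j)]]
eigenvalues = [(4.05+0j), (-4.58+0.1j), (-4.58-0.1j)]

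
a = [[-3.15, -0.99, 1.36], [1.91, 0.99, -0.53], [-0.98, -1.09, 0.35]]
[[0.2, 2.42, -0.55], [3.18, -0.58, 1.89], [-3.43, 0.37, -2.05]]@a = [[4.53, 2.8, -1.2], [-12.98, -5.78, 5.29], [13.52, 6.00, -5.58]]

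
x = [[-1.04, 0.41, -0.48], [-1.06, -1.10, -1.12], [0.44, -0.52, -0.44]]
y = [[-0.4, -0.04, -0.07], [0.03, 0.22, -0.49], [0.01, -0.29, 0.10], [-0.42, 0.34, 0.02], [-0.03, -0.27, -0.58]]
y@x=[[0.43,  -0.08,  0.27], [-0.48,  0.03,  -0.05], [0.34,  0.27,  0.28], [0.09,  -0.56,  -0.19], [0.06,  0.59,  0.57]]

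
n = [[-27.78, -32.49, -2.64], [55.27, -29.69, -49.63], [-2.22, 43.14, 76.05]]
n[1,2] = -49.63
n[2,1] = 43.14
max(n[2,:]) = 76.05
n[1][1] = -29.69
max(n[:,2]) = 76.05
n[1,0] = 55.27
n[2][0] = -2.22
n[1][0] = 55.27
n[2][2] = 76.05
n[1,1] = -29.69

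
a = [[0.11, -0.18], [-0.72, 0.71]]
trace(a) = 0.82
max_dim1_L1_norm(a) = 1.43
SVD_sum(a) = [[0.14, -0.15], [-0.71, 0.72]] + [[-0.03, -0.03], [-0.01, -0.01]]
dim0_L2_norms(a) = [0.73, 0.73]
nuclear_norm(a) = 1.08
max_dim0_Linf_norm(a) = 0.72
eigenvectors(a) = [[-0.73, 0.23], [-0.68, -0.97]]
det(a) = -0.05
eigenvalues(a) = [-0.06, 0.88]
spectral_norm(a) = 1.03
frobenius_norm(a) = 1.03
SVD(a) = [[-0.20, 0.98], [0.98, 0.20]] @ diag([1.0317501996649414, 0.04991518297425543]) @ [[-0.71, 0.71], [-0.71, -0.71]]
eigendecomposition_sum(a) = [[-0.05, -0.01],[-0.05, -0.01]] + [[0.16, -0.17], [-0.67, 0.72]]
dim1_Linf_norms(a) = [0.18, 0.72]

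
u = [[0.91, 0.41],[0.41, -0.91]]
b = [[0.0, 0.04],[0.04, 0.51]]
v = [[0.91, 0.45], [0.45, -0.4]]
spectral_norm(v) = 1.05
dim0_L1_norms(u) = [1.32, 1.32]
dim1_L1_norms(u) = [1.32, 1.32]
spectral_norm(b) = 0.51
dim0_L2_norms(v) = [1.02, 0.6]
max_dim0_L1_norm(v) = 1.36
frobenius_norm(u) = 1.41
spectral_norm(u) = 1.00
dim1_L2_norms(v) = [1.02, 0.6]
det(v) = -0.57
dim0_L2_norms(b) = [0.04, 0.51]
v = b + u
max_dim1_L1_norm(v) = 1.36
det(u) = -1.00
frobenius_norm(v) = 1.18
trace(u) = 0.00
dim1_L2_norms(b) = [0.04, 0.51]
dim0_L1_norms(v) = [1.36, 0.85]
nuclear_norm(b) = 0.52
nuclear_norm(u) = 2.00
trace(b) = 0.51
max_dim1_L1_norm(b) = 0.55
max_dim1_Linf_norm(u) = 0.91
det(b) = -0.00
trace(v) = 0.51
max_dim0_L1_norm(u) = 1.32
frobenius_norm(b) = 0.51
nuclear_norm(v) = 1.59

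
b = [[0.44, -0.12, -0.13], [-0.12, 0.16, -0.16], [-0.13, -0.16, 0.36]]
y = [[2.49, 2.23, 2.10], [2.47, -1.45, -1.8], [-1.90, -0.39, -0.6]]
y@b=[[0.56, -0.28, 0.08], [1.49, -0.24, -0.74], [-0.71, 0.26, 0.09]]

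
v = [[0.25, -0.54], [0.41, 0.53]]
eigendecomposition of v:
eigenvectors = [[0.75+0.00j, (0.75-0j)], [-0.20-0.63j, -0.20+0.63j]]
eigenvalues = [(0.39+0.45j), (0.39-0.45j)]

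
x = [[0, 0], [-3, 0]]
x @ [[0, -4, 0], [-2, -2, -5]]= [[0, 0, 0], [0, 12, 0]]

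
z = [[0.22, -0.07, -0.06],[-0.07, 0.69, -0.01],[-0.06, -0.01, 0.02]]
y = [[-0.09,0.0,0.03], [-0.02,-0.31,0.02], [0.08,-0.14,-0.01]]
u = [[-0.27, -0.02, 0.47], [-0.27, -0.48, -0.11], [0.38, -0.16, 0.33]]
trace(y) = -0.41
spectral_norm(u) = 0.60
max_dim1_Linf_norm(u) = 0.48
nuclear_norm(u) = 1.62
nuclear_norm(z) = 0.93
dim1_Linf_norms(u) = [0.47, 0.48, 0.38]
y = u @ z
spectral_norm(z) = 0.70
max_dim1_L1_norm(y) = 0.35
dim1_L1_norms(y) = [0.12, 0.35, 0.23]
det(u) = 0.15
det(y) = 0.00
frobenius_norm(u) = 0.94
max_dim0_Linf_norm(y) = 0.31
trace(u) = -0.42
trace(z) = 0.93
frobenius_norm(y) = 0.36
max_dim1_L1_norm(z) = 0.77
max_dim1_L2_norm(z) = 0.69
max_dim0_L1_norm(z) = 0.77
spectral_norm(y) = 0.34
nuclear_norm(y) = 0.47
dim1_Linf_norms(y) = [0.09, 0.31, 0.14]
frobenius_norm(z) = 0.74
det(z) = 0.00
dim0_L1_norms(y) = [0.19, 0.45, 0.06]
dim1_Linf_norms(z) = [0.22, 0.69, 0.06]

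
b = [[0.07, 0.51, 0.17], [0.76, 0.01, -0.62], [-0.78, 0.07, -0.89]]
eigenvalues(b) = [(0.73+0j), (-0.77+0.49j), (-0.77-0.49j)]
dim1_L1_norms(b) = [0.75, 1.39, 1.74]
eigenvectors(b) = [[(-0.56+0j), (-0.08-0.38j), (-0.08+0.38j)],  [-0.80+0.00j, 0.28+0.55j, (0.28-0.55j)],  [0.23+0.00j, (0.68+0j), (0.68-0j)]]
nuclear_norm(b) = 2.69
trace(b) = -0.81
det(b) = 0.60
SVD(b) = [[-0.14, 0.08, 0.99], [-0.07, -0.99, 0.08], [0.99, -0.06, 0.15]] @ diag([1.1971570596750831, 0.9817108849389913, 0.5142554937600695]) @ [[-0.70, -0.00, -0.72], [-0.72, 0.03, 0.7], [0.02, 1.0, -0.02]]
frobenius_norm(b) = 1.63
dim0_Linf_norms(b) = [0.78, 0.51, 0.89]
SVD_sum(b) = [[0.12, 0.00, 0.12], [0.06, 0.00, 0.06], [-0.82, -0.01, -0.85]] + [[-0.06,  0.0,  0.06], [0.70,  -0.03,  -0.68], [0.04,  -0.0,  -0.04]] + [[0.01, 0.51, -0.01], [0.0, 0.04, -0.00], [0.00, 0.08, -0.0]]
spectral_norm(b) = 1.20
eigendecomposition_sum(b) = [[(0.35+0j), (0.25-0j), -0.06-0.00j],[(0.5+0j), (0.35-0j), -0.08-0.00j],[-0.15+0.00j, (-0.1+0j), (0.02+0j)]] + [[(-0.14+0.22j), (0.13-0.08j), (0.11+0.24j)], [(0.13-0.38j), -0.17+0.17j, (-0.27-0.32j)], [-0.32-0.32j, 0.09+0.26j, -0.46+0.10j]] + [[-0.14-0.22j, (0.13+0.08j), 0.11-0.24j],[0.13+0.38j, (-0.17-0.17j), -0.27+0.32j],[(-0.32+0.32j), (0.09-0.26j), -0.46-0.10j]]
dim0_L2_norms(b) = [1.09, 0.51, 1.1]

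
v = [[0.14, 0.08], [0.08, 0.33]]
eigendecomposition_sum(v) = [[0.10, -0.04], [-0.04, 0.01]] + [[0.04, 0.12], [0.12, 0.32]]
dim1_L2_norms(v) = [0.16, 0.34]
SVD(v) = [[0.34,0.94], [0.94,-0.34]] @ diag([0.35919742348374223, 0.11080257651625781]) @ [[0.34,0.94], [0.94,-0.34]]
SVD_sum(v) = [[0.04,0.12], [0.12,0.32]] + [[0.1, -0.04], [-0.04, 0.01]]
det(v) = 0.04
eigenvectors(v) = [[-0.94, -0.34],[0.34, -0.94]]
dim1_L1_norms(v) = [0.22, 0.41]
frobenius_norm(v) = 0.38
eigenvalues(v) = [0.11, 0.36]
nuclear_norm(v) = 0.47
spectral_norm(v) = 0.36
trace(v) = 0.47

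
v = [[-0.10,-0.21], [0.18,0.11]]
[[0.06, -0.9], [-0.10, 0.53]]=v@[[-0.52, 0.46],[-0.02, 4.07]]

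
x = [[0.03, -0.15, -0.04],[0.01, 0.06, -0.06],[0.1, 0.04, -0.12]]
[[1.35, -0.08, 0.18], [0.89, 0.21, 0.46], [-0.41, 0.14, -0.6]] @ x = [[0.06, -0.2, -0.07], [0.07, -0.1, -0.1], [-0.07, 0.05, 0.08]]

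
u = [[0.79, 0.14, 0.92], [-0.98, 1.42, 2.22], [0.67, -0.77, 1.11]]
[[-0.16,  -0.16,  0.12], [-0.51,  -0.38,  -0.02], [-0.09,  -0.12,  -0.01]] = u @ [[0.00, -0.03, 0.15], [-0.11, -0.07, 0.12], [-0.16, -0.14, -0.02]]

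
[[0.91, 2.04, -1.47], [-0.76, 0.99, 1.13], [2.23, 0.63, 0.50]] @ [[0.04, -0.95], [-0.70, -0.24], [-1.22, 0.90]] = [[0.4, -2.68], [-2.10, 1.5], [-0.96, -1.82]]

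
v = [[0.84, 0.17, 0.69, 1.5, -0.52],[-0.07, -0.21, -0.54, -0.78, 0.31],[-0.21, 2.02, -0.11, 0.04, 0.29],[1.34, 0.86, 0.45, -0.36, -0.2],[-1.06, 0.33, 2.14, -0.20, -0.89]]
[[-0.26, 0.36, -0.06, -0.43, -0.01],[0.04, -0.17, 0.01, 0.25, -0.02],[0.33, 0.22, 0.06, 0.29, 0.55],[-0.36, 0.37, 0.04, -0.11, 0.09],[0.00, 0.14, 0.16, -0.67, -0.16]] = v@[[-0.28, 0.15, 0.01, -0.04, -0.04], [0.12, 0.15, -0.01, 0.09, 0.26], [-0.13, 0.06, 0.24, -0.25, -0.12], [0.05, 0.06, -0.02, -0.07, 0.05], [0.05, -0.15, 0.39, 0.25, 0.02]]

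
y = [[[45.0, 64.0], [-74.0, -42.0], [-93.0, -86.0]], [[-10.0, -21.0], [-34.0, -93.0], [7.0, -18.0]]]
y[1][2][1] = -18.0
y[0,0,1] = 64.0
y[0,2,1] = -86.0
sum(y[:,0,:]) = 78.0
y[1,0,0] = -10.0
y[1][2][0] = 7.0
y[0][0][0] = 45.0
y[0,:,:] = [[45.0, 64.0], [-74.0, -42.0], [-93.0, -86.0]]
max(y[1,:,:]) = 7.0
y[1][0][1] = -21.0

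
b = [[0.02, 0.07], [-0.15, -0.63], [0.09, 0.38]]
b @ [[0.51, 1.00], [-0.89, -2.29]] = [[-0.05, -0.14], [0.48, 1.29], [-0.29, -0.78]]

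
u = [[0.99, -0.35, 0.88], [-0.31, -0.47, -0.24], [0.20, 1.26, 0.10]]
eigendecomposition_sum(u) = [[1.18,  0.57,  0.99],[-0.24,  -0.11,  -0.20],[-0.07,  -0.03,  -0.06]] + [[-0.19, -0.9, -0.11], [-0.07, -0.36, -0.04], [0.26, 1.27, 0.15]] + [[-0.00, -0.02, -0.01], [0.0, 0.0, 0.0], [0.0, 0.02, 0.01]]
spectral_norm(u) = 1.40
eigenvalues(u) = [1.01, -0.4, 0.01]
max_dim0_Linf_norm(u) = 1.26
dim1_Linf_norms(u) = [0.99, 0.47, 1.26]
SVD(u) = [[-0.98, 0.04, 0.2], [0.17, -0.41, 0.90], [0.12, 0.91, 0.39]] @ diag([1.3987327509683871, 1.3902321379513352, 0.0011375305127973156]) @ [[-0.71, 0.30, -0.64], [0.25, 0.95, 0.16], [-0.65, 0.04, 0.75]]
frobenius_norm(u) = 1.97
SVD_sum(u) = [[0.98, -0.40, 0.87], [-0.17, 0.07, -0.15], [-0.12, 0.05, -0.11]] + [[0.01, 0.05, 0.01], [-0.14, -0.54, -0.09], [0.32, 1.21, 0.21]] + [[-0.00, 0.00, 0.00], [-0.0, 0.0, 0.00], [-0.00, 0.0, 0.00]]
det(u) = -0.00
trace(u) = 0.62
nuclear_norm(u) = 2.79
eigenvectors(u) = [[0.98, -0.56, -0.66], [-0.2, -0.22, 0.05], [-0.06, 0.80, 0.75]]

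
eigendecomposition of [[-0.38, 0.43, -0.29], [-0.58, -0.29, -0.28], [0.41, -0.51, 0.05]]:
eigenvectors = [[-0.52+0.31j, (-0.52-0.31j), (-0.24+0j)],  [(-0.24-0.36j), (-0.24+0.36j), (0.56+0j)],  [0.67+0.00j, (0.67-0j), (0.79+0j)]]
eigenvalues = [(-0.09+0.46j), (-0.09-0.46j), (-0.44+0j)]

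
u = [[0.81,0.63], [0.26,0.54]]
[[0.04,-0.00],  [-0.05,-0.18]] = u@[[0.21, 0.41],[-0.20, -0.53]]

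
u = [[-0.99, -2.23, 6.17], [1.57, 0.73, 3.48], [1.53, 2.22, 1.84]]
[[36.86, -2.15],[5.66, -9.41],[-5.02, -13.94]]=u @ [[-4.71, 1.11],  [-2.57, -5.31],  [4.29, -2.09]]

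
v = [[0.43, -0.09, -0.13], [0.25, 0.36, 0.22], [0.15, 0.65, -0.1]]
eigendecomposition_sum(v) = [[0.22+0.18j, (-0.06+0.21j), -0.05+0.05j], [(0.12-0.27j), 0.22-0.00j, 0.07+0.03j], [(0.09-0.27j), (0.21-0.02j), 0.07+0.03j]] + [[(0.22-0.18j), (-0.06-0.21j), -0.05-0.05j], [(0.12+0.27j), 0.22+0.00j, 0.07-0.03j], [0.09+0.27j, (0.21+0.02j), 0.07-0.03j]] + [[(-0+0j), (0.03+0j), (-0.03-0j)], [0.01-0.00j, -0.08-0.00j, (0.09+0j)], [(-0.03+0j), 0.22+0.00j, -0.24-0.00j]]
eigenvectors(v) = [[-0.16+0.55j, -0.16-0.55j, (0.12+0j)], [(0.59+0j), (0.59-0j), -0.34+0.00j], [0.57-0.06j, (0.57+0.06j), (0.93+0j)]]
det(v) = -0.10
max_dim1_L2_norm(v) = 0.67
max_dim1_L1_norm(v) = 0.9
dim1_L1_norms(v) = [0.65, 0.83, 0.9]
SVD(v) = [[-0.10, 0.97, 0.20], [-0.55, 0.12, -0.83], [-0.83, -0.19, 0.53]] @ diag([0.7896154075440865, 0.4600371731019205, 0.2650911306199808]) @ [[-0.39, -0.92, -0.03], [0.91, -0.38, -0.18], [-0.15, 0.1, -0.98]]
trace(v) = 0.69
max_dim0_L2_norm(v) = 0.75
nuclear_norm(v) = 1.51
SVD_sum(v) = [[0.03, 0.07, 0.00], [0.17, 0.4, 0.01], [0.25, 0.6, 0.02]] + [[0.41, -0.17, -0.08], [0.05, -0.02, -0.01], [-0.08, 0.03, 0.02]] + [[-0.01, 0.01, -0.05],[0.03, -0.02, 0.22],[-0.02, 0.01, -0.14]]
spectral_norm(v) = 0.79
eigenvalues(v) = [(0.51+0.21j), (0.51-0.21j), (-0.32+0j)]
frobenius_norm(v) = 0.95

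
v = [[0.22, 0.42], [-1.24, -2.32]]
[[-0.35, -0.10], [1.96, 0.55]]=v@ [[-0.48, 0.55], [-0.59, -0.53]]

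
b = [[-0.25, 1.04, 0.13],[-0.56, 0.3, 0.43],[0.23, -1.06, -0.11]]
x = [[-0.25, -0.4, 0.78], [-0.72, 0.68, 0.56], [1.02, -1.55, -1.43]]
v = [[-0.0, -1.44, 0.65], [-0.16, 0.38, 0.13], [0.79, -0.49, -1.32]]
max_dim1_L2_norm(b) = 1.09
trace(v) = -0.94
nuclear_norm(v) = 3.26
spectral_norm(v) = 1.65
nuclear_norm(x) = 3.71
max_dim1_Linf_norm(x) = 1.55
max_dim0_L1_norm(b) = 2.4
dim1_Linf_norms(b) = [1.04, 0.56, 1.06]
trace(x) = -1.00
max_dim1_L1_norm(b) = 1.42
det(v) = 0.01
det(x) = 0.54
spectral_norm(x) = 2.61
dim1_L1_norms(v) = [2.09, 0.67, 2.6]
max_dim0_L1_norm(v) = 2.31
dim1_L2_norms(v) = [1.58, 0.43, 1.61]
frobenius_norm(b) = 1.71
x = b + v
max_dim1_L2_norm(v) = 1.61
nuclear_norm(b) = 2.20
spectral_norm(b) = 1.61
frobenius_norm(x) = 2.76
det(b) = 0.00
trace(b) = -0.06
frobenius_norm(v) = 2.30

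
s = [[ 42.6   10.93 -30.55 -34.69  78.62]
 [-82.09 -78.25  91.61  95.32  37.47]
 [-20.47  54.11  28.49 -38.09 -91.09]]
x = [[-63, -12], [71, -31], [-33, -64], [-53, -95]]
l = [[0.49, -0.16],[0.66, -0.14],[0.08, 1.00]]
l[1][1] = -0.138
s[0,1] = 10.93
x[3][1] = -95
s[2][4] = -91.09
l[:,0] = [0.49, 0.656, 0.083]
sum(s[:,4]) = 25.0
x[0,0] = -63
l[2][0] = 0.083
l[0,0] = 0.49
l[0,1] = -0.162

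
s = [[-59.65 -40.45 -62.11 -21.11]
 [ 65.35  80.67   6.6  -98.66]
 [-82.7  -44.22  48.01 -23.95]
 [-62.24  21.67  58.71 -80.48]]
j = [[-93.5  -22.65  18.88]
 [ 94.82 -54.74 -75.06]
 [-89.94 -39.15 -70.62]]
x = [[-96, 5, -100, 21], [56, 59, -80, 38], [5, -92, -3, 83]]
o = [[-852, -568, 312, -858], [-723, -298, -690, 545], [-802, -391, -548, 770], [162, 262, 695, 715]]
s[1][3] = -98.66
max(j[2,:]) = -39.15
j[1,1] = -54.74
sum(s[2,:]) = -102.86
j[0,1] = -22.65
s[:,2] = [-62.11, 6.6, 48.01, 58.71]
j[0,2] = 18.88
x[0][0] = -96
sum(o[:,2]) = -231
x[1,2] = -80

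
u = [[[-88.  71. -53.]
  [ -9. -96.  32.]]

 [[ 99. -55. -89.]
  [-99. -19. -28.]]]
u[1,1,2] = -28.0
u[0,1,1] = -96.0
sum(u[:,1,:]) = -219.0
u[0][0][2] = -53.0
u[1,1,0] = -99.0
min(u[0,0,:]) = -88.0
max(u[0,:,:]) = 71.0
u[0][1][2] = 32.0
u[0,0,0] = -88.0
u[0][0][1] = 71.0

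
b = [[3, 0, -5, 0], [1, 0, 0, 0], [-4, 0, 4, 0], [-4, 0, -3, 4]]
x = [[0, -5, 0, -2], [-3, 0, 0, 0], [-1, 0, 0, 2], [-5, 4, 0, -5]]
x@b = [[3, 0, 6, -8], [-9, 0, 15, 0], [-11, 0, -1, 8], [9, 0, 40, -20]]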